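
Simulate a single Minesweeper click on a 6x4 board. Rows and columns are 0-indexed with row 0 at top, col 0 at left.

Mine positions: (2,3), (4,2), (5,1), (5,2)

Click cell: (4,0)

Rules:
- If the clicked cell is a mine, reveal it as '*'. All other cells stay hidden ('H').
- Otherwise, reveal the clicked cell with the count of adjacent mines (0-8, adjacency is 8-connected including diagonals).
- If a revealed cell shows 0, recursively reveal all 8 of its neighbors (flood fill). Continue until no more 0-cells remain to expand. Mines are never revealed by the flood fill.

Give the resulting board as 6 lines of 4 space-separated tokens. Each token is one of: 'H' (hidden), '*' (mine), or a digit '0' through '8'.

H H H H
H H H H
H H H H
H H H H
1 H H H
H H H H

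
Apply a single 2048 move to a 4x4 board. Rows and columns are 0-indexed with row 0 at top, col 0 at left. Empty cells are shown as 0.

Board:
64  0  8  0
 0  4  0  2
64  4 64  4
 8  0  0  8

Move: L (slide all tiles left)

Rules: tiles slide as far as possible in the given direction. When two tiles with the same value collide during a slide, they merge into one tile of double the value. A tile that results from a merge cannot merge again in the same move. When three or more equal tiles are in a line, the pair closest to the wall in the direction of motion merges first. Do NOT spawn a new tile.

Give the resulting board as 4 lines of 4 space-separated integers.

Answer: 64  8  0  0
 4  2  0  0
64  4 64  4
16  0  0  0

Derivation:
Slide left:
row 0: [64, 0, 8, 0] -> [64, 8, 0, 0]
row 1: [0, 4, 0, 2] -> [4, 2, 0, 0]
row 2: [64, 4, 64, 4] -> [64, 4, 64, 4]
row 3: [8, 0, 0, 8] -> [16, 0, 0, 0]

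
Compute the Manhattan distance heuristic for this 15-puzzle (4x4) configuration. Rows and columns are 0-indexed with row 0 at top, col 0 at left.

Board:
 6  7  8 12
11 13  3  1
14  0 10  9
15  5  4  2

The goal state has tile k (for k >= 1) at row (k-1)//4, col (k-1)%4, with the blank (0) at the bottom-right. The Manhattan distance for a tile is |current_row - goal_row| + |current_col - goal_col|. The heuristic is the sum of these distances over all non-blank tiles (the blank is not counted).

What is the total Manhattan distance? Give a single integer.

Answer: 39

Derivation:
Tile 6: at (0,0), goal (1,1), distance |0-1|+|0-1| = 2
Tile 7: at (0,1), goal (1,2), distance |0-1|+|1-2| = 2
Tile 8: at (0,2), goal (1,3), distance |0-1|+|2-3| = 2
Tile 12: at (0,3), goal (2,3), distance |0-2|+|3-3| = 2
Tile 11: at (1,0), goal (2,2), distance |1-2|+|0-2| = 3
Tile 13: at (1,1), goal (3,0), distance |1-3|+|1-0| = 3
Tile 3: at (1,2), goal (0,2), distance |1-0|+|2-2| = 1
Tile 1: at (1,3), goal (0,0), distance |1-0|+|3-0| = 4
Tile 14: at (2,0), goal (3,1), distance |2-3|+|0-1| = 2
Tile 10: at (2,2), goal (2,1), distance |2-2|+|2-1| = 1
Tile 9: at (2,3), goal (2,0), distance |2-2|+|3-0| = 3
Tile 15: at (3,0), goal (3,2), distance |3-3|+|0-2| = 2
Tile 5: at (3,1), goal (1,0), distance |3-1|+|1-0| = 3
Tile 4: at (3,2), goal (0,3), distance |3-0|+|2-3| = 4
Tile 2: at (3,3), goal (0,1), distance |3-0|+|3-1| = 5
Sum: 2 + 2 + 2 + 2 + 3 + 3 + 1 + 4 + 2 + 1 + 3 + 2 + 3 + 4 + 5 = 39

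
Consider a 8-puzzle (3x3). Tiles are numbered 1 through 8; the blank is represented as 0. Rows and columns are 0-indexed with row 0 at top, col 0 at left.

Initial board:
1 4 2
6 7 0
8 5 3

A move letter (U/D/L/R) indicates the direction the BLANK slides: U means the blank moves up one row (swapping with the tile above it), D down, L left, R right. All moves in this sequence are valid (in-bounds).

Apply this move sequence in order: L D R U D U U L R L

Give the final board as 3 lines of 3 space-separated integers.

After move 1 (L):
1 4 2
6 0 7
8 5 3

After move 2 (D):
1 4 2
6 5 7
8 0 3

After move 3 (R):
1 4 2
6 5 7
8 3 0

After move 4 (U):
1 4 2
6 5 0
8 3 7

After move 5 (D):
1 4 2
6 5 7
8 3 0

After move 6 (U):
1 4 2
6 5 0
8 3 7

After move 7 (U):
1 4 0
6 5 2
8 3 7

After move 8 (L):
1 0 4
6 5 2
8 3 7

After move 9 (R):
1 4 0
6 5 2
8 3 7

After move 10 (L):
1 0 4
6 5 2
8 3 7

Answer: 1 0 4
6 5 2
8 3 7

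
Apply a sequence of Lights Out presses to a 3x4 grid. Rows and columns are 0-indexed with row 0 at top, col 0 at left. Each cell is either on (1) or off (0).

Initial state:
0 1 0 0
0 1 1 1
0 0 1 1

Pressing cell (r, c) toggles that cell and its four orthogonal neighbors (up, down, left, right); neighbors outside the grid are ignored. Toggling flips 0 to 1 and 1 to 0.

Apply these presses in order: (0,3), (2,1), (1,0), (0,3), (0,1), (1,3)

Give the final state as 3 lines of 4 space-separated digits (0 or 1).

Answer: 0 0 1 1
1 0 0 0
0 1 0 0

Derivation:
After press 1 at (0,3):
0 1 1 1
0 1 1 0
0 0 1 1

After press 2 at (2,1):
0 1 1 1
0 0 1 0
1 1 0 1

After press 3 at (1,0):
1 1 1 1
1 1 1 0
0 1 0 1

After press 4 at (0,3):
1 1 0 0
1 1 1 1
0 1 0 1

After press 5 at (0,1):
0 0 1 0
1 0 1 1
0 1 0 1

After press 6 at (1,3):
0 0 1 1
1 0 0 0
0 1 0 0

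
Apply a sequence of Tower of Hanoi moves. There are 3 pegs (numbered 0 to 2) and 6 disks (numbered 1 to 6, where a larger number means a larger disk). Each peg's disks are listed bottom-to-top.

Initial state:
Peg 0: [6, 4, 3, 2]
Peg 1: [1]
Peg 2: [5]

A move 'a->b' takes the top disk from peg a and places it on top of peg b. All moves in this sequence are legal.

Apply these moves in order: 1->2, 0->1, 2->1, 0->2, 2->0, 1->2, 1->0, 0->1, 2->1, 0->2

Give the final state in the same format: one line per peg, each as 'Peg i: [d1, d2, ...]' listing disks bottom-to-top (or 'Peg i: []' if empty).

After move 1 (1->2):
Peg 0: [6, 4, 3, 2]
Peg 1: []
Peg 2: [5, 1]

After move 2 (0->1):
Peg 0: [6, 4, 3]
Peg 1: [2]
Peg 2: [5, 1]

After move 3 (2->1):
Peg 0: [6, 4, 3]
Peg 1: [2, 1]
Peg 2: [5]

After move 4 (0->2):
Peg 0: [6, 4]
Peg 1: [2, 1]
Peg 2: [5, 3]

After move 5 (2->0):
Peg 0: [6, 4, 3]
Peg 1: [2, 1]
Peg 2: [5]

After move 6 (1->2):
Peg 0: [6, 4, 3]
Peg 1: [2]
Peg 2: [5, 1]

After move 7 (1->0):
Peg 0: [6, 4, 3, 2]
Peg 1: []
Peg 2: [5, 1]

After move 8 (0->1):
Peg 0: [6, 4, 3]
Peg 1: [2]
Peg 2: [5, 1]

After move 9 (2->1):
Peg 0: [6, 4, 3]
Peg 1: [2, 1]
Peg 2: [5]

After move 10 (0->2):
Peg 0: [6, 4]
Peg 1: [2, 1]
Peg 2: [5, 3]

Answer: Peg 0: [6, 4]
Peg 1: [2, 1]
Peg 2: [5, 3]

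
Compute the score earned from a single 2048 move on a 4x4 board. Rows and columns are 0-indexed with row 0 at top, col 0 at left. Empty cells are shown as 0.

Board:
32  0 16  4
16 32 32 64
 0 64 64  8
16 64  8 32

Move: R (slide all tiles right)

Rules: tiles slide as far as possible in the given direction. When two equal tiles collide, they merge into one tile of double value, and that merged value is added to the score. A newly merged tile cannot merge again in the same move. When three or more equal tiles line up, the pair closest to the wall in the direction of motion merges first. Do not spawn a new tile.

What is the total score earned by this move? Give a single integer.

Slide right:
row 0: [32, 0, 16, 4] -> [0, 32, 16, 4]  score +0 (running 0)
row 1: [16, 32, 32, 64] -> [0, 16, 64, 64]  score +64 (running 64)
row 2: [0, 64, 64, 8] -> [0, 0, 128, 8]  score +128 (running 192)
row 3: [16, 64, 8, 32] -> [16, 64, 8, 32]  score +0 (running 192)
Board after move:
  0  32  16   4
  0  16  64  64
  0   0 128   8
 16  64   8  32

Answer: 192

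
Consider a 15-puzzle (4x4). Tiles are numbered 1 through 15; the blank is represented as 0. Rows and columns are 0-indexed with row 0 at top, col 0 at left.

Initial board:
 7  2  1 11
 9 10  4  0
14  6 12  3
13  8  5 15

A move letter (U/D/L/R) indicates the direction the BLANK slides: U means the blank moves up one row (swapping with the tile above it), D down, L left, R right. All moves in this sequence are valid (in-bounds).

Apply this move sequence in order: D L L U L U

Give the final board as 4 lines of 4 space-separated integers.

Answer:  0  2  1 11
 7  9  4  3
14 10  6 12
13  8  5 15

Derivation:
After move 1 (D):
 7  2  1 11
 9 10  4  3
14  6 12  0
13  8  5 15

After move 2 (L):
 7  2  1 11
 9 10  4  3
14  6  0 12
13  8  5 15

After move 3 (L):
 7  2  1 11
 9 10  4  3
14  0  6 12
13  8  5 15

After move 4 (U):
 7  2  1 11
 9  0  4  3
14 10  6 12
13  8  5 15

After move 5 (L):
 7  2  1 11
 0  9  4  3
14 10  6 12
13  8  5 15

After move 6 (U):
 0  2  1 11
 7  9  4  3
14 10  6 12
13  8  5 15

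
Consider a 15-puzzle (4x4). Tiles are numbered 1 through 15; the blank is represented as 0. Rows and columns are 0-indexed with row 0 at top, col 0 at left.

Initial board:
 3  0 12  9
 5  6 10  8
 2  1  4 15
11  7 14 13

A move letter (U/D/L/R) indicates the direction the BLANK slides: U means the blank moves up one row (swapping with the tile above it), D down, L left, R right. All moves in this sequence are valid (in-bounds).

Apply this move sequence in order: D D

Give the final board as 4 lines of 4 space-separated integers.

Answer:  3  6 12  9
 5  1 10  8
 2  0  4 15
11  7 14 13

Derivation:
After move 1 (D):
 3  6 12  9
 5  0 10  8
 2  1  4 15
11  7 14 13

After move 2 (D):
 3  6 12  9
 5  1 10  8
 2  0  4 15
11  7 14 13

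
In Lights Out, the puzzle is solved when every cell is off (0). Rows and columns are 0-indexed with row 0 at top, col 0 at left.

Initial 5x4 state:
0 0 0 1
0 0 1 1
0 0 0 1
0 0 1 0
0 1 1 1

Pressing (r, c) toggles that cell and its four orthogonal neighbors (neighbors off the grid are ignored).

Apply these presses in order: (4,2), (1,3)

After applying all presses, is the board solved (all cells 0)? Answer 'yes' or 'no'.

Answer: yes

Derivation:
After press 1 at (4,2):
0 0 0 1
0 0 1 1
0 0 0 1
0 0 0 0
0 0 0 0

After press 2 at (1,3):
0 0 0 0
0 0 0 0
0 0 0 0
0 0 0 0
0 0 0 0

Lights still on: 0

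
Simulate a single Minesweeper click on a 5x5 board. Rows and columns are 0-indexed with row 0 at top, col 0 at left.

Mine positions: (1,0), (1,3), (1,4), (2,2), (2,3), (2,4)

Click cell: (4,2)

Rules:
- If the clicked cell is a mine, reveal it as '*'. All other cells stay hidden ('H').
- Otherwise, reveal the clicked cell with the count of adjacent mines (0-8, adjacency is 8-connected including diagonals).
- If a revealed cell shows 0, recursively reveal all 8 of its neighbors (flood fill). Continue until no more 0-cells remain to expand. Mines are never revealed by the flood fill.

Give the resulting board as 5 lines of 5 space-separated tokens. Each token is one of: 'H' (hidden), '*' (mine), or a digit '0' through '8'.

H H H H H
H H H H H
1 2 H H H
0 1 2 3 2
0 0 0 0 0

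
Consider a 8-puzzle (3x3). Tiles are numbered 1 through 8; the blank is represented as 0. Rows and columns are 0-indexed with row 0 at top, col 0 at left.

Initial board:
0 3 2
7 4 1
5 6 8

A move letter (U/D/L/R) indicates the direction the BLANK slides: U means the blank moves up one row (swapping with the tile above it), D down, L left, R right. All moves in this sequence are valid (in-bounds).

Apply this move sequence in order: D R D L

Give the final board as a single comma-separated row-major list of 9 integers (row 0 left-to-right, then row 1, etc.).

After move 1 (D):
7 3 2
0 4 1
5 6 8

After move 2 (R):
7 3 2
4 0 1
5 6 8

After move 3 (D):
7 3 2
4 6 1
5 0 8

After move 4 (L):
7 3 2
4 6 1
0 5 8

Answer: 7, 3, 2, 4, 6, 1, 0, 5, 8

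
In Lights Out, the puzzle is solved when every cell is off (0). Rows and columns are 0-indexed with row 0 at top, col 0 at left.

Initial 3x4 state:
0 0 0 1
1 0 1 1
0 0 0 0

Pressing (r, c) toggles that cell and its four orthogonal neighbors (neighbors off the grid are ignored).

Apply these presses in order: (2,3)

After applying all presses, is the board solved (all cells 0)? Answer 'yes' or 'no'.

Answer: no

Derivation:
After press 1 at (2,3):
0 0 0 1
1 0 1 0
0 0 1 1

Lights still on: 5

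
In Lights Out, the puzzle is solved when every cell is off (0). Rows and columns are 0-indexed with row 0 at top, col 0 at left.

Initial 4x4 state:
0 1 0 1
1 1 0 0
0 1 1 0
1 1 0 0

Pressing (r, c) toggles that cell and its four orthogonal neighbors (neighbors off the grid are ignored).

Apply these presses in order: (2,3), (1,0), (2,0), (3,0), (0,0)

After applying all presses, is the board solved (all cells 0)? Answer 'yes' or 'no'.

Answer: no

Derivation:
After press 1 at (2,3):
0 1 0 1
1 1 0 1
0 1 0 1
1 1 0 1

After press 2 at (1,0):
1 1 0 1
0 0 0 1
1 1 0 1
1 1 0 1

After press 3 at (2,0):
1 1 0 1
1 0 0 1
0 0 0 1
0 1 0 1

After press 4 at (3,0):
1 1 0 1
1 0 0 1
1 0 0 1
1 0 0 1

After press 5 at (0,0):
0 0 0 1
0 0 0 1
1 0 0 1
1 0 0 1

Lights still on: 6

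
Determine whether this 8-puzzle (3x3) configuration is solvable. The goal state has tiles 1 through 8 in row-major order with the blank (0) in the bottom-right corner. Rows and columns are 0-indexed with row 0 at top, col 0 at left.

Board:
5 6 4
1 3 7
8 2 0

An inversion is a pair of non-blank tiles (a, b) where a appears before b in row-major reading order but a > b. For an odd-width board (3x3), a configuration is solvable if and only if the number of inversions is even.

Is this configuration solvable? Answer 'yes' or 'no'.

Inversions (pairs i<j in row-major order where tile[i] > tile[j] > 0): 14
14 is even, so the puzzle is solvable.

Answer: yes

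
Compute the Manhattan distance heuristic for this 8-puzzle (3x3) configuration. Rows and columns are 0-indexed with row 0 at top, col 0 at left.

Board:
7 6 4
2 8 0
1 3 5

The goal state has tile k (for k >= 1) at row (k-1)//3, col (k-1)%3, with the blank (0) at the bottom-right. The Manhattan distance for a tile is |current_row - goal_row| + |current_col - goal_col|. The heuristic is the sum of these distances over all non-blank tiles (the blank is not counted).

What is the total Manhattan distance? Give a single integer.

Answer: 17

Derivation:
Tile 7: (0,0)->(2,0) = 2
Tile 6: (0,1)->(1,2) = 2
Tile 4: (0,2)->(1,0) = 3
Tile 2: (1,0)->(0,1) = 2
Tile 8: (1,1)->(2,1) = 1
Tile 1: (2,0)->(0,0) = 2
Tile 3: (2,1)->(0,2) = 3
Tile 5: (2,2)->(1,1) = 2
Sum: 2 + 2 + 3 + 2 + 1 + 2 + 3 + 2 = 17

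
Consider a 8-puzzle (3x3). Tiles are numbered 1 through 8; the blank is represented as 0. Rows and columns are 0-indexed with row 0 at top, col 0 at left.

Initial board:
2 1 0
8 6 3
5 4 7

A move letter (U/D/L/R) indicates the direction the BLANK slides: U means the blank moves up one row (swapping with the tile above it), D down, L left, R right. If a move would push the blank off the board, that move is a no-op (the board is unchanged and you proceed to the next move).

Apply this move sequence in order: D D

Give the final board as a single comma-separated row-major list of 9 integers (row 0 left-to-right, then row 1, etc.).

After move 1 (D):
2 1 3
8 6 0
5 4 7

After move 2 (D):
2 1 3
8 6 7
5 4 0

Answer: 2, 1, 3, 8, 6, 7, 5, 4, 0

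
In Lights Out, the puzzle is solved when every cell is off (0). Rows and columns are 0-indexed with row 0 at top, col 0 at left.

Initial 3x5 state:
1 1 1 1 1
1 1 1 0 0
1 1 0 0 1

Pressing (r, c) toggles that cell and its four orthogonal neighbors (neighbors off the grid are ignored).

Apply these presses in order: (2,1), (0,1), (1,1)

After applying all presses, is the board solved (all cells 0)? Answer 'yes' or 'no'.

Answer: no

Derivation:
After press 1 at (2,1):
1 1 1 1 1
1 0 1 0 0
0 0 1 0 1

After press 2 at (0,1):
0 0 0 1 1
1 1 1 0 0
0 0 1 0 1

After press 3 at (1,1):
0 1 0 1 1
0 0 0 0 0
0 1 1 0 1

Lights still on: 6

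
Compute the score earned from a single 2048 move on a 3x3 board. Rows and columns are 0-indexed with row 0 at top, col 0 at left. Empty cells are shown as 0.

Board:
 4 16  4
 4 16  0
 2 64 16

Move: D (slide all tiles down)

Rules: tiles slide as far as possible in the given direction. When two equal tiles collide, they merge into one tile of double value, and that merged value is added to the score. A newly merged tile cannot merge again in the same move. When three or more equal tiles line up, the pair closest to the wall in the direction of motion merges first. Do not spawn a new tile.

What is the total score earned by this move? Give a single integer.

Slide down:
col 0: [4, 4, 2] -> [0, 8, 2]  score +8 (running 8)
col 1: [16, 16, 64] -> [0, 32, 64]  score +32 (running 40)
col 2: [4, 0, 16] -> [0, 4, 16]  score +0 (running 40)
Board after move:
 0  0  0
 8 32  4
 2 64 16

Answer: 40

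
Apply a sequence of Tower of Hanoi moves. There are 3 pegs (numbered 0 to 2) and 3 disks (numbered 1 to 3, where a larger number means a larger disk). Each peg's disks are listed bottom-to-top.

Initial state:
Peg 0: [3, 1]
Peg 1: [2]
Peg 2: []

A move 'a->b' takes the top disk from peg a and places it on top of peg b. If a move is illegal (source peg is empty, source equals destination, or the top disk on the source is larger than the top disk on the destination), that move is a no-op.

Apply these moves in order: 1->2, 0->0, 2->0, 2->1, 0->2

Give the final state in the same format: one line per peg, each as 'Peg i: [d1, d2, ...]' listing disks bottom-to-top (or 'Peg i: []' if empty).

After move 1 (1->2):
Peg 0: [3, 1]
Peg 1: []
Peg 2: [2]

After move 2 (0->0):
Peg 0: [3, 1]
Peg 1: []
Peg 2: [2]

After move 3 (2->0):
Peg 0: [3, 1]
Peg 1: []
Peg 2: [2]

After move 4 (2->1):
Peg 0: [3, 1]
Peg 1: [2]
Peg 2: []

After move 5 (0->2):
Peg 0: [3]
Peg 1: [2]
Peg 2: [1]

Answer: Peg 0: [3]
Peg 1: [2]
Peg 2: [1]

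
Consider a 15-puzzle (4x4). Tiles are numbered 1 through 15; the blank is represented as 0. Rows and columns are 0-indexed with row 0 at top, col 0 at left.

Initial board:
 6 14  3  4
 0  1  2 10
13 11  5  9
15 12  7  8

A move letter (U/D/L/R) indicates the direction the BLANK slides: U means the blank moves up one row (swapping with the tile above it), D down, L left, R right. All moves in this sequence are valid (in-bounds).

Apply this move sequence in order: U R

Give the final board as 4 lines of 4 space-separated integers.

Answer: 14  0  3  4
 6  1  2 10
13 11  5  9
15 12  7  8

Derivation:
After move 1 (U):
 0 14  3  4
 6  1  2 10
13 11  5  9
15 12  7  8

After move 2 (R):
14  0  3  4
 6  1  2 10
13 11  5  9
15 12  7  8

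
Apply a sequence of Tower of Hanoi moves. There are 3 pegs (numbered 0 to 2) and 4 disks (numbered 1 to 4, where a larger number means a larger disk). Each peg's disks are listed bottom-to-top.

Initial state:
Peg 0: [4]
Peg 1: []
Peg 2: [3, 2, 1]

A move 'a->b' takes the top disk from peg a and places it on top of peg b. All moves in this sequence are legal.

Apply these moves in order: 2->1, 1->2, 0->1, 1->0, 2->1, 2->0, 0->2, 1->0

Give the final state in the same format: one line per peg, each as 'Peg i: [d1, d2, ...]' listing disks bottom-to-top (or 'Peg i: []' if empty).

After move 1 (2->1):
Peg 0: [4]
Peg 1: [1]
Peg 2: [3, 2]

After move 2 (1->2):
Peg 0: [4]
Peg 1: []
Peg 2: [3, 2, 1]

After move 3 (0->1):
Peg 0: []
Peg 1: [4]
Peg 2: [3, 2, 1]

After move 4 (1->0):
Peg 0: [4]
Peg 1: []
Peg 2: [3, 2, 1]

After move 5 (2->1):
Peg 0: [4]
Peg 1: [1]
Peg 2: [3, 2]

After move 6 (2->0):
Peg 0: [4, 2]
Peg 1: [1]
Peg 2: [3]

After move 7 (0->2):
Peg 0: [4]
Peg 1: [1]
Peg 2: [3, 2]

After move 8 (1->0):
Peg 0: [4, 1]
Peg 1: []
Peg 2: [3, 2]

Answer: Peg 0: [4, 1]
Peg 1: []
Peg 2: [3, 2]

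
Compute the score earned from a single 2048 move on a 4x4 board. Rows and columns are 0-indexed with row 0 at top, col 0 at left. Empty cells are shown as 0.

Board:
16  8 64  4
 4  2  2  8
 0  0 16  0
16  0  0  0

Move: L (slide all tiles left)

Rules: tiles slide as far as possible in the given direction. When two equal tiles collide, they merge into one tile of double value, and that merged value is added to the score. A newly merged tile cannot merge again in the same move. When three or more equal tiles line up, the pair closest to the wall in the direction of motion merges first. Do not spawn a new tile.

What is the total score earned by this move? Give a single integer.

Slide left:
row 0: [16, 8, 64, 4] -> [16, 8, 64, 4]  score +0 (running 0)
row 1: [4, 2, 2, 8] -> [4, 4, 8, 0]  score +4 (running 4)
row 2: [0, 0, 16, 0] -> [16, 0, 0, 0]  score +0 (running 4)
row 3: [16, 0, 0, 0] -> [16, 0, 0, 0]  score +0 (running 4)
Board after move:
16  8 64  4
 4  4  8  0
16  0  0  0
16  0  0  0

Answer: 4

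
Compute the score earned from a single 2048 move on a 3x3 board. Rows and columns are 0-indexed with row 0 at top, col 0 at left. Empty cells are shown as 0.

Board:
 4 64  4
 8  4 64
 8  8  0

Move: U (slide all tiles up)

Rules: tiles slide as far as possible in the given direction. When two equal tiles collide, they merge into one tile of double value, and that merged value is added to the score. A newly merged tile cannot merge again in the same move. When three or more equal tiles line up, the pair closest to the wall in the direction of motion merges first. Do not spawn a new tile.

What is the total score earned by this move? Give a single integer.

Answer: 16

Derivation:
Slide up:
col 0: [4, 8, 8] -> [4, 16, 0]  score +16 (running 16)
col 1: [64, 4, 8] -> [64, 4, 8]  score +0 (running 16)
col 2: [4, 64, 0] -> [4, 64, 0]  score +0 (running 16)
Board after move:
 4 64  4
16  4 64
 0  8  0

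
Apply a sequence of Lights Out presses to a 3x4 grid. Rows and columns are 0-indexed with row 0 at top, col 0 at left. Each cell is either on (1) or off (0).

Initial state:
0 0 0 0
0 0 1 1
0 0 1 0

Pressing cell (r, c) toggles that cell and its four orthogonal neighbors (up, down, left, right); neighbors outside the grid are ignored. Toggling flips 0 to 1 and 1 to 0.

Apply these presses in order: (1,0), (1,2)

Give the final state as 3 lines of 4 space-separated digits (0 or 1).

After press 1 at (1,0):
1 0 0 0
1 1 1 1
1 0 1 0

After press 2 at (1,2):
1 0 1 0
1 0 0 0
1 0 0 0

Answer: 1 0 1 0
1 0 0 0
1 0 0 0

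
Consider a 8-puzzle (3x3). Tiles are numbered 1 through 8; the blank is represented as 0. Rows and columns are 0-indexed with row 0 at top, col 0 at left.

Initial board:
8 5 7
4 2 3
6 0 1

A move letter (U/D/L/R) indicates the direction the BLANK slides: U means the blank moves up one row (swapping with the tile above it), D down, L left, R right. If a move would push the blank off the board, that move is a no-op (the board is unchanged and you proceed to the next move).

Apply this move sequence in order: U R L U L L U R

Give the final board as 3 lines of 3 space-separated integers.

Answer: 8 0 7
4 5 3
6 2 1

Derivation:
After move 1 (U):
8 5 7
4 0 3
6 2 1

After move 2 (R):
8 5 7
4 3 0
6 2 1

After move 3 (L):
8 5 7
4 0 3
6 2 1

After move 4 (U):
8 0 7
4 5 3
6 2 1

After move 5 (L):
0 8 7
4 5 3
6 2 1

After move 6 (L):
0 8 7
4 5 3
6 2 1

After move 7 (U):
0 8 7
4 5 3
6 2 1

After move 8 (R):
8 0 7
4 5 3
6 2 1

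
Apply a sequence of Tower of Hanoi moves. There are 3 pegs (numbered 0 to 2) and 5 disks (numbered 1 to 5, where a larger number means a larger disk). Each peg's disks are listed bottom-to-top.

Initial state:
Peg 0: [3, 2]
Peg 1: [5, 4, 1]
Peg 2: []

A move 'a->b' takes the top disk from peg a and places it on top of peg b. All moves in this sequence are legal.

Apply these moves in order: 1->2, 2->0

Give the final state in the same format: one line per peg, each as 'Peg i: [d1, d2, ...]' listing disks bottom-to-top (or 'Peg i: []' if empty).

Answer: Peg 0: [3, 2, 1]
Peg 1: [5, 4]
Peg 2: []

Derivation:
After move 1 (1->2):
Peg 0: [3, 2]
Peg 1: [5, 4]
Peg 2: [1]

After move 2 (2->0):
Peg 0: [3, 2, 1]
Peg 1: [5, 4]
Peg 2: []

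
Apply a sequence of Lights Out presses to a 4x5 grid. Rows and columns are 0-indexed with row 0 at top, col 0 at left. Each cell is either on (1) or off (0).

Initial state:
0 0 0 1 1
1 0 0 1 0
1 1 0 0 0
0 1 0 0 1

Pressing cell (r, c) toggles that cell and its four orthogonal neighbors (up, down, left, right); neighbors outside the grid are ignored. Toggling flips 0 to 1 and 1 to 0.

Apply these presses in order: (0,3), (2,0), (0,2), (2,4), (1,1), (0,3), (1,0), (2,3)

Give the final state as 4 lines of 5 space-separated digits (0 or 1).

After press 1 at (0,3):
0 0 1 0 0
1 0 0 0 0
1 1 0 0 0
0 1 0 0 1

After press 2 at (2,0):
0 0 1 0 0
0 0 0 0 0
0 0 0 0 0
1 1 0 0 1

After press 3 at (0,2):
0 1 0 1 0
0 0 1 0 0
0 0 0 0 0
1 1 0 0 1

After press 4 at (2,4):
0 1 0 1 0
0 0 1 0 1
0 0 0 1 1
1 1 0 0 0

After press 5 at (1,1):
0 0 0 1 0
1 1 0 0 1
0 1 0 1 1
1 1 0 0 0

After press 6 at (0,3):
0 0 1 0 1
1 1 0 1 1
0 1 0 1 1
1 1 0 0 0

After press 7 at (1,0):
1 0 1 0 1
0 0 0 1 1
1 1 0 1 1
1 1 0 0 0

After press 8 at (2,3):
1 0 1 0 1
0 0 0 0 1
1 1 1 0 0
1 1 0 1 0

Answer: 1 0 1 0 1
0 0 0 0 1
1 1 1 0 0
1 1 0 1 0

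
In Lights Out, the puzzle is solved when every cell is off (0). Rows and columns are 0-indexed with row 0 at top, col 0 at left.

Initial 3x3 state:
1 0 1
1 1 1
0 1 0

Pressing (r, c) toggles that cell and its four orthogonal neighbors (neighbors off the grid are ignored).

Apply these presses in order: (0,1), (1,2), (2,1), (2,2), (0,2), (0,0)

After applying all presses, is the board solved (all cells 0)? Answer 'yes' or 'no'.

After press 1 at (0,1):
0 1 0
1 0 1
0 1 0

After press 2 at (1,2):
0 1 1
1 1 0
0 1 1

After press 3 at (2,1):
0 1 1
1 0 0
1 0 0

After press 4 at (2,2):
0 1 1
1 0 1
1 1 1

After press 5 at (0,2):
0 0 0
1 0 0
1 1 1

After press 6 at (0,0):
1 1 0
0 0 0
1 1 1

Lights still on: 5

Answer: no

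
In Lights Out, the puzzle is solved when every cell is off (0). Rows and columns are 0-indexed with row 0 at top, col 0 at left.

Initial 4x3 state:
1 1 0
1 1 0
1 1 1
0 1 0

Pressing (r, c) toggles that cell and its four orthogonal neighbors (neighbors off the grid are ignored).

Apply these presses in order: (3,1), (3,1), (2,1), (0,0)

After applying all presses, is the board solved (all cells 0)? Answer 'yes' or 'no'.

Answer: yes

Derivation:
After press 1 at (3,1):
1 1 0
1 1 0
1 0 1
1 0 1

After press 2 at (3,1):
1 1 0
1 1 0
1 1 1
0 1 0

After press 3 at (2,1):
1 1 0
1 0 0
0 0 0
0 0 0

After press 4 at (0,0):
0 0 0
0 0 0
0 0 0
0 0 0

Lights still on: 0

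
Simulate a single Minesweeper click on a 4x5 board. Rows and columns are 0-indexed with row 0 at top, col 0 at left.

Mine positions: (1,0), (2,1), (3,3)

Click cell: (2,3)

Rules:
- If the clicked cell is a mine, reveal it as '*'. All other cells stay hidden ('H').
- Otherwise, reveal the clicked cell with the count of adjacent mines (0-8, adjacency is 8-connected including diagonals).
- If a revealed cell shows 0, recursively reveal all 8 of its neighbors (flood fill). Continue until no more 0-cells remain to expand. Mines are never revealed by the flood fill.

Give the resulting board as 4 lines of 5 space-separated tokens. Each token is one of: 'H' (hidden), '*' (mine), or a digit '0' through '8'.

H H H H H
H H H H H
H H H 1 H
H H H H H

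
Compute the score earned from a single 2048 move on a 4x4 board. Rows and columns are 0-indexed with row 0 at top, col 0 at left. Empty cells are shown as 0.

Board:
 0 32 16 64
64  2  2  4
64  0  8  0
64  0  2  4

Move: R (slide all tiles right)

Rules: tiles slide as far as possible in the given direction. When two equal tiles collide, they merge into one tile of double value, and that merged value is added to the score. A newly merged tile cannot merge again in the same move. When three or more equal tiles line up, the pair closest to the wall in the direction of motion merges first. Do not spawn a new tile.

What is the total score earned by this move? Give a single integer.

Answer: 4

Derivation:
Slide right:
row 0: [0, 32, 16, 64] -> [0, 32, 16, 64]  score +0 (running 0)
row 1: [64, 2, 2, 4] -> [0, 64, 4, 4]  score +4 (running 4)
row 2: [64, 0, 8, 0] -> [0, 0, 64, 8]  score +0 (running 4)
row 3: [64, 0, 2, 4] -> [0, 64, 2, 4]  score +0 (running 4)
Board after move:
 0 32 16 64
 0 64  4  4
 0  0 64  8
 0 64  2  4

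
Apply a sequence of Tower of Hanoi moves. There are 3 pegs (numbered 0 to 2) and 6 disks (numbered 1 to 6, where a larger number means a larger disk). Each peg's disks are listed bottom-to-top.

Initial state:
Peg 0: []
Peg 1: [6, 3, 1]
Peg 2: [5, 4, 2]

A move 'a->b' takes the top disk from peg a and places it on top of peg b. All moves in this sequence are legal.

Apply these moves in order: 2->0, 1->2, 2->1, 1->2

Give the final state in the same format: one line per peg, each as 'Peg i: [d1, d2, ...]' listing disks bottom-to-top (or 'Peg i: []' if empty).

After move 1 (2->0):
Peg 0: [2]
Peg 1: [6, 3, 1]
Peg 2: [5, 4]

After move 2 (1->2):
Peg 0: [2]
Peg 1: [6, 3]
Peg 2: [5, 4, 1]

After move 3 (2->1):
Peg 0: [2]
Peg 1: [6, 3, 1]
Peg 2: [5, 4]

After move 4 (1->2):
Peg 0: [2]
Peg 1: [6, 3]
Peg 2: [5, 4, 1]

Answer: Peg 0: [2]
Peg 1: [6, 3]
Peg 2: [5, 4, 1]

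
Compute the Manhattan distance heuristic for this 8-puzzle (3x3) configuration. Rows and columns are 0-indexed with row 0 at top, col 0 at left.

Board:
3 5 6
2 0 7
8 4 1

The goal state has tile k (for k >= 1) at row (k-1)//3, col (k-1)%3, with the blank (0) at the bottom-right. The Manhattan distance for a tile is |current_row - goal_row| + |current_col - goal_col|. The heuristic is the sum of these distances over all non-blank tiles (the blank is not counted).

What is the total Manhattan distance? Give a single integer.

Answer: 16

Derivation:
Tile 3: (0,0)->(0,2) = 2
Tile 5: (0,1)->(1,1) = 1
Tile 6: (0,2)->(1,2) = 1
Tile 2: (1,0)->(0,1) = 2
Tile 7: (1,2)->(2,0) = 3
Tile 8: (2,0)->(2,1) = 1
Tile 4: (2,1)->(1,0) = 2
Tile 1: (2,2)->(0,0) = 4
Sum: 2 + 1 + 1 + 2 + 3 + 1 + 2 + 4 = 16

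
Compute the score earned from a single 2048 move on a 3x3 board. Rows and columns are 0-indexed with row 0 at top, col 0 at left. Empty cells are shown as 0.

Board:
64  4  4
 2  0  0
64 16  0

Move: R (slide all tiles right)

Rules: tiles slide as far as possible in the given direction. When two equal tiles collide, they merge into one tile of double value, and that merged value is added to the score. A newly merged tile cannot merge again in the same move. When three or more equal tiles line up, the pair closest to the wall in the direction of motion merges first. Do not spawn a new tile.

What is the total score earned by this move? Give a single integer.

Answer: 8

Derivation:
Slide right:
row 0: [64, 4, 4] -> [0, 64, 8]  score +8 (running 8)
row 1: [2, 0, 0] -> [0, 0, 2]  score +0 (running 8)
row 2: [64, 16, 0] -> [0, 64, 16]  score +0 (running 8)
Board after move:
 0 64  8
 0  0  2
 0 64 16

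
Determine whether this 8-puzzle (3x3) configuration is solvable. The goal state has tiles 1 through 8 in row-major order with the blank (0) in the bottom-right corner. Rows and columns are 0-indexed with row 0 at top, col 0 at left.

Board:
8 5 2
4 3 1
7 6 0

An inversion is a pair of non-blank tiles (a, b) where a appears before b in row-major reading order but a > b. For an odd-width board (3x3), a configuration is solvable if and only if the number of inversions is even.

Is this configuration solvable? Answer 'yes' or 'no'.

Inversions (pairs i<j in row-major order where tile[i] > tile[j] > 0): 16
16 is even, so the puzzle is solvable.

Answer: yes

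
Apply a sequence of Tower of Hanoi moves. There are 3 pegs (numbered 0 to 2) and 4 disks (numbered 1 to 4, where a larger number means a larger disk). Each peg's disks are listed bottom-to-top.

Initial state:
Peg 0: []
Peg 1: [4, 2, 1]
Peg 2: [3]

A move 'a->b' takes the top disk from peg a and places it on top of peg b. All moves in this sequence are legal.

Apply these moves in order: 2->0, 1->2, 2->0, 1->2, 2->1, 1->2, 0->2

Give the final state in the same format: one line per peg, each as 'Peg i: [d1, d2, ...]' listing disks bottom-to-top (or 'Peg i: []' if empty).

Answer: Peg 0: [3]
Peg 1: [4]
Peg 2: [2, 1]

Derivation:
After move 1 (2->0):
Peg 0: [3]
Peg 1: [4, 2, 1]
Peg 2: []

After move 2 (1->2):
Peg 0: [3]
Peg 1: [4, 2]
Peg 2: [1]

After move 3 (2->0):
Peg 0: [3, 1]
Peg 1: [4, 2]
Peg 2: []

After move 4 (1->2):
Peg 0: [3, 1]
Peg 1: [4]
Peg 2: [2]

After move 5 (2->1):
Peg 0: [3, 1]
Peg 1: [4, 2]
Peg 2: []

After move 6 (1->2):
Peg 0: [3, 1]
Peg 1: [4]
Peg 2: [2]

After move 7 (0->2):
Peg 0: [3]
Peg 1: [4]
Peg 2: [2, 1]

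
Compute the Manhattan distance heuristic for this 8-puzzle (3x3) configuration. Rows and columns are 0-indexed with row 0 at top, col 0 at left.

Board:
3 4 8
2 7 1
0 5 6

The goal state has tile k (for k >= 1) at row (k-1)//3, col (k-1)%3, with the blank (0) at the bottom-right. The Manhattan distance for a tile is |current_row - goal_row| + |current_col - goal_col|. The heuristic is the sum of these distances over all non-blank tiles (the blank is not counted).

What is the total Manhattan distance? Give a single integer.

Tile 3: (0,0)->(0,2) = 2
Tile 4: (0,1)->(1,0) = 2
Tile 8: (0,2)->(2,1) = 3
Tile 2: (1,0)->(0,1) = 2
Tile 7: (1,1)->(2,0) = 2
Tile 1: (1,2)->(0,0) = 3
Tile 5: (2,1)->(1,1) = 1
Tile 6: (2,2)->(1,2) = 1
Sum: 2 + 2 + 3 + 2 + 2 + 3 + 1 + 1 = 16

Answer: 16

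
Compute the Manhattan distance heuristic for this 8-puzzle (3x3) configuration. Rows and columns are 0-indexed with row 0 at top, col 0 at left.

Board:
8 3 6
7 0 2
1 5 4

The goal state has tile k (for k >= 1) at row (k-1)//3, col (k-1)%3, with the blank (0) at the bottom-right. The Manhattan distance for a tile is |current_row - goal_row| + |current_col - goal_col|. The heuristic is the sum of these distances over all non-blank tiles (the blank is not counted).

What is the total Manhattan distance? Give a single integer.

Tile 8: (0,0)->(2,1) = 3
Tile 3: (0,1)->(0,2) = 1
Tile 6: (0,2)->(1,2) = 1
Tile 7: (1,0)->(2,0) = 1
Tile 2: (1,2)->(0,1) = 2
Tile 1: (2,0)->(0,0) = 2
Tile 5: (2,1)->(1,1) = 1
Tile 4: (2,2)->(1,0) = 3
Sum: 3 + 1 + 1 + 1 + 2 + 2 + 1 + 3 = 14

Answer: 14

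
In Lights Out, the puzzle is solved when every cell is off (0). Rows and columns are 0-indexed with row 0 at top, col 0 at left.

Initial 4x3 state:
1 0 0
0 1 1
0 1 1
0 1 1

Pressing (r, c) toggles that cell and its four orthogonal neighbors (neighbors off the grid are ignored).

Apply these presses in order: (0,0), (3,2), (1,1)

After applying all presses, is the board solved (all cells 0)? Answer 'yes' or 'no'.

After press 1 at (0,0):
0 1 0
1 1 1
0 1 1
0 1 1

After press 2 at (3,2):
0 1 0
1 1 1
0 1 0
0 0 0

After press 3 at (1,1):
0 0 0
0 0 0
0 0 0
0 0 0

Lights still on: 0

Answer: yes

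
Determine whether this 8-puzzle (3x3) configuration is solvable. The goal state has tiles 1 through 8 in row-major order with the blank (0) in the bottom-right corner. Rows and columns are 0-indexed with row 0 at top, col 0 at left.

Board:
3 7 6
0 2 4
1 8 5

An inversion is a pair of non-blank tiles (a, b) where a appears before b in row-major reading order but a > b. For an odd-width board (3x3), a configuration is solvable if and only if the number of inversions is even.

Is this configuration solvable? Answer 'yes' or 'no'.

Answer: yes

Derivation:
Inversions (pairs i<j in row-major order where tile[i] > tile[j] > 0): 14
14 is even, so the puzzle is solvable.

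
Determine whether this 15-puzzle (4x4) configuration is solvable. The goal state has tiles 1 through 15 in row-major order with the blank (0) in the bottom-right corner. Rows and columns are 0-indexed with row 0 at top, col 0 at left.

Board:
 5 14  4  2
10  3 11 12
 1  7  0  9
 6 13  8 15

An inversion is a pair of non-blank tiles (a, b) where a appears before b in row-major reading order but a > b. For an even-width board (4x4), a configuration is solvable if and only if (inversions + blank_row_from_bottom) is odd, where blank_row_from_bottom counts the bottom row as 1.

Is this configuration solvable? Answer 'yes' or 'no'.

Inversions: 41
Blank is in row 2 (0-indexed from top), which is row 2 counting from the bottom (bottom = 1).
41 + 2 = 43, which is odd, so the puzzle is solvable.

Answer: yes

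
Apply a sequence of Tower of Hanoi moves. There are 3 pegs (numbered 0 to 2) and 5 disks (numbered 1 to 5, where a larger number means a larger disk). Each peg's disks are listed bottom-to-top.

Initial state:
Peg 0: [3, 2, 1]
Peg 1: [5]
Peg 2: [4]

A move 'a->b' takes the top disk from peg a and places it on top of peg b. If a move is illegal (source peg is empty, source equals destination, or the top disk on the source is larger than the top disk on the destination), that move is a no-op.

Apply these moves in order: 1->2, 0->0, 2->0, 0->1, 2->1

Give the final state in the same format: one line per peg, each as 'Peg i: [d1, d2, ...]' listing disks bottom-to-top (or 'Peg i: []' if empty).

After move 1 (1->2):
Peg 0: [3, 2, 1]
Peg 1: [5]
Peg 2: [4]

After move 2 (0->0):
Peg 0: [3, 2, 1]
Peg 1: [5]
Peg 2: [4]

After move 3 (2->0):
Peg 0: [3, 2, 1]
Peg 1: [5]
Peg 2: [4]

After move 4 (0->1):
Peg 0: [3, 2]
Peg 1: [5, 1]
Peg 2: [4]

After move 5 (2->1):
Peg 0: [3, 2]
Peg 1: [5, 1]
Peg 2: [4]

Answer: Peg 0: [3, 2]
Peg 1: [5, 1]
Peg 2: [4]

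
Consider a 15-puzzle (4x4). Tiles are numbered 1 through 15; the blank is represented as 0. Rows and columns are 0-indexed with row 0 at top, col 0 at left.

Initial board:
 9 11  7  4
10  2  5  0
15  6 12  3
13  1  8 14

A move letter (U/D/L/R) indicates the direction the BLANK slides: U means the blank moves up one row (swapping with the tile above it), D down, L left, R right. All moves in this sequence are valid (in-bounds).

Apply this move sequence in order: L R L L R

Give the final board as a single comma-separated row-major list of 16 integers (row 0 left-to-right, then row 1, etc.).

Answer: 9, 11, 7, 4, 10, 2, 0, 5, 15, 6, 12, 3, 13, 1, 8, 14

Derivation:
After move 1 (L):
 9 11  7  4
10  2  0  5
15  6 12  3
13  1  8 14

After move 2 (R):
 9 11  7  4
10  2  5  0
15  6 12  3
13  1  8 14

After move 3 (L):
 9 11  7  4
10  2  0  5
15  6 12  3
13  1  8 14

After move 4 (L):
 9 11  7  4
10  0  2  5
15  6 12  3
13  1  8 14

After move 5 (R):
 9 11  7  4
10  2  0  5
15  6 12  3
13  1  8 14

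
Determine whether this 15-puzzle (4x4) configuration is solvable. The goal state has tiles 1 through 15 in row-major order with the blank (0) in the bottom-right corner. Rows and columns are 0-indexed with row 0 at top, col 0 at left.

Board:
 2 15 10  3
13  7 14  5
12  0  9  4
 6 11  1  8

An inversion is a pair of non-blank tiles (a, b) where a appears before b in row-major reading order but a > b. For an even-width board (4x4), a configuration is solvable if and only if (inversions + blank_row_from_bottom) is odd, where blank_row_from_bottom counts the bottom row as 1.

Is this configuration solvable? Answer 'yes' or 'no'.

Inversions: 60
Blank is in row 2 (0-indexed from top), which is row 2 counting from the bottom (bottom = 1).
60 + 2 = 62, which is even, so the puzzle is not solvable.

Answer: no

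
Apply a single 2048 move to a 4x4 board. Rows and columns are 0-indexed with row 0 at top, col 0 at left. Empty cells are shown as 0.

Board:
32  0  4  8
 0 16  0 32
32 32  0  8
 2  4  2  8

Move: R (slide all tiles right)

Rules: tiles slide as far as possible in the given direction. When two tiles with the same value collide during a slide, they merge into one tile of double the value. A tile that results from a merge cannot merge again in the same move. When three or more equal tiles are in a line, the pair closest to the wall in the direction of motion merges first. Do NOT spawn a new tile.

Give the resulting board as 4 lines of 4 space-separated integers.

Slide right:
row 0: [32, 0, 4, 8] -> [0, 32, 4, 8]
row 1: [0, 16, 0, 32] -> [0, 0, 16, 32]
row 2: [32, 32, 0, 8] -> [0, 0, 64, 8]
row 3: [2, 4, 2, 8] -> [2, 4, 2, 8]

Answer:  0 32  4  8
 0  0 16 32
 0  0 64  8
 2  4  2  8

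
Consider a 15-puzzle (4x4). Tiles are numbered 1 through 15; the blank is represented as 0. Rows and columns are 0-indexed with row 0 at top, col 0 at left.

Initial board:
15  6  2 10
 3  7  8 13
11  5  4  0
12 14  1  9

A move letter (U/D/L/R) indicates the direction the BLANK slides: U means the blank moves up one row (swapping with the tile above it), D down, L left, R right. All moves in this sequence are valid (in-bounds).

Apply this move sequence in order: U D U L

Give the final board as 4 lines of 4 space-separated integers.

Answer: 15  6  2 10
 3  7  0  8
11  5  4 13
12 14  1  9

Derivation:
After move 1 (U):
15  6  2 10
 3  7  8  0
11  5  4 13
12 14  1  9

After move 2 (D):
15  6  2 10
 3  7  8 13
11  5  4  0
12 14  1  9

After move 3 (U):
15  6  2 10
 3  7  8  0
11  5  4 13
12 14  1  9

After move 4 (L):
15  6  2 10
 3  7  0  8
11  5  4 13
12 14  1  9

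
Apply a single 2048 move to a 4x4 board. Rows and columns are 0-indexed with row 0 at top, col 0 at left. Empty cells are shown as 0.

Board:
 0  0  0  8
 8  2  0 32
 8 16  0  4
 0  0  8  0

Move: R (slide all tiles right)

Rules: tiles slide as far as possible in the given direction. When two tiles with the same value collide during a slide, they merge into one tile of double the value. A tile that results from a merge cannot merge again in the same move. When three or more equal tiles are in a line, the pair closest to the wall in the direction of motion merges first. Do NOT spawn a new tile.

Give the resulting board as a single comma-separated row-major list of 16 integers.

Answer: 0, 0, 0, 8, 0, 8, 2, 32, 0, 8, 16, 4, 0, 0, 0, 8

Derivation:
Slide right:
row 0: [0, 0, 0, 8] -> [0, 0, 0, 8]
row 1: [8, 2, 0, 32] -> [0, 8, 2, 32]
row 2: [8, 16, 0, 4] -> [0, 8, 16, 4]
row 3: [0, 0, 8, 0] -> [0, 0, 0, 8]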